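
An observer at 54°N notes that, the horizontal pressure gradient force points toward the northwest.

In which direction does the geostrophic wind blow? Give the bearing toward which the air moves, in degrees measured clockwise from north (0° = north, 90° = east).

The pressure-gradient force points toward the northwest (bearing 315°).
Geostrophic balance: in the Northern Hemisphere the Coriolis force deflects motion to the right, so the geostrophic wind blows 90° to the right of the pressure-gradient force (low pressure on the left).
Rotating 315° by 90° clockwise gives 045° — the wind blows toward the northeast.

045°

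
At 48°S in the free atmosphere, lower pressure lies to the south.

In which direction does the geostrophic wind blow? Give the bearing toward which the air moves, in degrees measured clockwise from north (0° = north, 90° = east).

The pressure-gradient force points toward the south (bearing 180°).
Geostrophic balance: in the Southern Hemisphere the Coriolis force deflects motion to the left, so the geostrophic wind blows 90° to the left of the pressure-gradient force (low pressure on the right).
Rotating 180° by 90° counterclockwise gives 090° — the wind blows toward the east.

090°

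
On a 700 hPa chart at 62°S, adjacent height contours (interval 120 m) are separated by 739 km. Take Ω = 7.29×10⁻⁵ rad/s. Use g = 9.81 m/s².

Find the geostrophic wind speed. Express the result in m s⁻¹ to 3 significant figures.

12.4 m s⁻¹

Coriolis parameter at 62°S:
f = 2Ω sin φ = 2 × 7.29×10⁻⁵ × sin 62° = 1.29×10⁻⁴ s⁻¹
Height gradient: |∂Z/∂n| = 120 m / 739000 m = 1.62×10⁻⁴
On a pressure surface, geostrophic balance gives V_g = (g/f)|∂Z/∂n|:
V_g = 9.81 × 1.62×10⁻⁴ / 1.29×10⁻⁴ = 12.4 m/s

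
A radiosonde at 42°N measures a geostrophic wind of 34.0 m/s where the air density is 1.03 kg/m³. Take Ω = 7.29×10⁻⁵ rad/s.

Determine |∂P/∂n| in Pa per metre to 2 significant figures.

Coriolis parameter at 42°N:
f = 2Ω sin φ = 2 × 7.29×10⁻⁵ × sin 42° = 9.76×10⁻⁵ s⁻¹
Geostrophic balance rearranged: |∂P/∂n| = f ρ V_g
|∂P/∂n| = 9.76×10⁻⁵ × 1.03 × 34.0 = 3.42×10⁻³ Pa/m

3.4×10⁻³ Pa/m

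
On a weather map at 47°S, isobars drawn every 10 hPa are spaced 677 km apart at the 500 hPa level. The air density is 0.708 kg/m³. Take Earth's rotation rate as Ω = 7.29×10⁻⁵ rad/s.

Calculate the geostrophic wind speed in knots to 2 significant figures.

Coriolis parameter at 47°S:
f = 2Ω sin φ = 2 × 7.29×10⁻⁵ × sin 47° = 1.07×10⁻⁴ s⁻¹
Pressure gradient: |∂P/∂n| = 1000 Pa / 677000 m = 1.48×10⁻³ Pa/m
Geostrophic balance (pressure-gradient force = Coriolis force):
V_g = (1/(fρ)) |∂P/∂n| = 1.48×10⁻³ / (1.07×10⁻⁴ × 0.708) = 19.6 m/s
Converting: 19.6 m/s × 1.944 = 38 knots

38 knots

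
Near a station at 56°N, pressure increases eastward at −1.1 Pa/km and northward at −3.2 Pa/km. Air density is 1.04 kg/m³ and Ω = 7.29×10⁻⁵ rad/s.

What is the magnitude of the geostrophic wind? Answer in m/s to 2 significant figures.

Coriolis parameter at 56°N:
f = 2Ω sin φ = 2 × 7.29×10⁻⁵ × sin 56° = 1.21×10⁻⁴ s⁻¹
Component geostrophic relations (x east, y north):
u_g = −(1/(fρ)) ∂P/∂y,  v_g = (1/(fρ)) ∂P/∂x
u_g = −(−3.2×10⁻³)/(1.21×10⁻⁴ × 1.04) = 25.5 m/s;  v_g = (−1.1×10⁻³)/(1.21×10⁻⁴ × 1.04) = −8.75 m/s
|V_g| = √(u_g² + v_g²) = 26.9 m/s

27 m/s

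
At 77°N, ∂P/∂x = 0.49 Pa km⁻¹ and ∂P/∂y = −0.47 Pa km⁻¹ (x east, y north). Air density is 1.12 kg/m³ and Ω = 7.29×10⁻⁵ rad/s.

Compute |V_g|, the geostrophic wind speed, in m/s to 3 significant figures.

Coriolis parameter at 77°N:
f = 2Ω sin φ = 2 × 7.29×10⁻⁵ × sin 77° = 1.42×10⁻⁴ s⁻¹
Component geostrophic relations (x east, y north):
u_g = −(1/(fρ)) ∂P/∂y,  v_g = (1/(fρ)) ∂P/∂x
u_g = −(−0.47×10⁻³)/(1.42×10⁻⁴ × 1.12) = 2.95 m/s;  v_g = (0.49×10⁻³)/(1.42×10⁻⁴ × 1.12) = 3.08 m/s
|V_g| = √(u_g² + v_g²) = 4.27 m/s

4.27 m/s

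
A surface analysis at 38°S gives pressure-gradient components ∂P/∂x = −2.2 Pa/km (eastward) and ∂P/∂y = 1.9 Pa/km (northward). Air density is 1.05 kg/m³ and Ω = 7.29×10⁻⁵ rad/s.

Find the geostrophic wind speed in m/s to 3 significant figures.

Coriolis parameter at 38°S:
f = 2Ω sin φ = 2 × 7.29×10⁻⁵ × sin 38° = 8.98×10⁻⁵ s⁻¹
In the Southern Hemisphere f is negative: f = −8.98×10⁻⁵ s⁻¹.
Component geostrophic relations (x east, y north):
u_g = −(1/(fρ)) ∂P/∂y,  v_g = (1/(fρ)) ∂P/∂x
u_g = −(1.9×10⁻³)/(−8.98×10⁻⁵ × 1.05) = 20.2 m/s;  v_g = (−2.2×10⁻³)/(−8.98×10⁻⁵ × 1.05) = 23.3 m/s
|V_g| = √(u_g² + v_g²) = 30.8 m/s

30.8 m/s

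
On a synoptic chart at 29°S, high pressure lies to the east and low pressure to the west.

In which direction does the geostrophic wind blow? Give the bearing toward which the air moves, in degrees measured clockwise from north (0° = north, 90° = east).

The pressure-gradient force points toward the west (bearing 270°).
Geostrophic balance: in the Southern Hemisphere the Coriolis force deflects motion to the left, so the geostrophic wind blows 90° to the left of the pressure-gradient force (low pressure on the right).
Rotating 270° by 90° counterclockwise gives 180° — the wind blows toward the south.

180°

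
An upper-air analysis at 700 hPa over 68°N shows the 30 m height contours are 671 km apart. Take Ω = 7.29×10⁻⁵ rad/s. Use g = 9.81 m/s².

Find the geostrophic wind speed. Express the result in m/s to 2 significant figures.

Coriolis parameter at 68°N:
f = 2Ω sin φ = 2 × 7.29×10⁻⁵ × sin 68° = 1.35×10⁻⁴ s⁻¹
Height gradient: |∂Z/∂n| = 30 m / 671000 m = 4.47×10⁻⁵
On a pressure surface, geostrophic balance gives V_g = (g/f)|∂Z/∂n|:
V_g = 9.81 × 4.47×10⁻⁵ / 1.35×10⁻⁴ = 3.24 m/s

3.2 m/s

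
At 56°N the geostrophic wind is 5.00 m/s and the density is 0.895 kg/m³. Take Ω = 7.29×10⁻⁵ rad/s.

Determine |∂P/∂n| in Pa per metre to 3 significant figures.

5.41×10⁻⁴ Pa/m

Coriolis parameter at 56°N:
f = 2Ω sin φ = 2 × 7.29×10⁻⁵ × sin 56° = 1.21×10⁻⁴ s⁻¹
Geostrophic balance rearranged: |∂P/∂n| = f ρ V_g
|∂P/∂n| = 1.21×10⁻⁴ × 0.895 × 5.00 = 5.41×10⁻⁴ Pa/m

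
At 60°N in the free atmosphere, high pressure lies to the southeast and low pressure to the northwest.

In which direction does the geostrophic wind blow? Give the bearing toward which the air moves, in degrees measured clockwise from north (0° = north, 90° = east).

The pressure-gradient force points toward the northwest (bearing 315°).
Geostrophic balance: in the Northern Hemisphere the Coriolis force deflects motion to the right, so the geostrophic wind blows 90° to the right of the pressure-gradient force (low pressure on the left).
Rotating 315° by 90° clockwise gives 045° — the wind blows toward the northeast.

045°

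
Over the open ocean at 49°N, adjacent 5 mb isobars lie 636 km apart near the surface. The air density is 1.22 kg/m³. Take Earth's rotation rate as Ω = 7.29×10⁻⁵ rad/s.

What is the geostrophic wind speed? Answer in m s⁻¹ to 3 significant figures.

5.86 m s⁻¹

Coriolis parameter at 49°N:
f = 2Ω sin φ = 2 × 7.29×10⁻⁵ × sin 49° = 1.10×10⁻⁴ s⁻¹
Pressure gradient: |∂P/∂n| = 500 Pa / 636000 m = 7.86×10⁻⁴ Pa/m
Geostrophic balance (pressure-gradient force = Coriolis force):
V_g = (1/(fρ)) |∂P/∂n| = 7.86×10⁻⁴ / (1.10×10⁻⁴ × 1.22) = 5.86 m/s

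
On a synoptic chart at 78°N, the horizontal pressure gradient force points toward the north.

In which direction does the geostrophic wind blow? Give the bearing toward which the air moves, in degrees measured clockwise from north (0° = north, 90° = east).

The pressure-gradient force points toward the north (bearing 000°).
Geostrophic balance: in the Northern Hemisphere the Coriolis force deflects motion to the right, so the geostrophic wind blows 90° to the right of the pressure-gradient force (low pressure on the left).
Rotating 000° by 90° clockwise gives 090° — the wind blows toward the east.

090°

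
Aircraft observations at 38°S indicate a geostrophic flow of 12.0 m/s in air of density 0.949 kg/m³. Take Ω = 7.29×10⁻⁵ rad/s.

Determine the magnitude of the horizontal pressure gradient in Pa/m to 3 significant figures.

1.02×10⁻³ Pa/m

Coriolis parameter at 38°S:
f = 2Ω sin φ = 2 × 7.29×10⁻⁵ × sin 38° = 8.98×10⁻⁵ s⁻¹
Geostrophic balance rearranged: |∂P/∂n| = f ρ V_g
|∂P/∂n| = 8.98×10⁻⁵ × 0.949 × 12.0 = 1.02×10⁻³ Pa/m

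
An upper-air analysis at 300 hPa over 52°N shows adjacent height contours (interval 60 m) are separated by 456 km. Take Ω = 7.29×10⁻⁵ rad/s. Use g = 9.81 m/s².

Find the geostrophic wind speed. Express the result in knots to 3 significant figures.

21.8 knots

Coriolis parameter at 52°N:
f = 2Ω sin φ = 2 × 7.29×10⁻⁵ × sin 52° = 1.15×10⁻⁴ s⁻¹
Height gradient: |∂Z/∂n| = 60 m / 456000 m = 1.32×10⁻⁴
On a pressure surface, geostrophic balance gives V_g = (g/f)|∂Z/∂n|:
V_g = 9.81 × 1.32×10⁻⁴ / 1.15×10⁻⁴ = 11.2 m/s
Converting: 11.2 m/s × 1.944 = 21.8 knots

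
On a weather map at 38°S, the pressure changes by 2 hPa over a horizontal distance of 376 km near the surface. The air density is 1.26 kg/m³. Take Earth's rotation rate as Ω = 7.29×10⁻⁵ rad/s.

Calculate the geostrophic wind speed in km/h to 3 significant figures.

Coriolis parameter at 38°S:
f = 2Ω sin φ = 2 × 7.29×10⁻⁵ × sin 38° = 8.98×10⁻⁵ s⁻¹
Pressure gradient: |∂P/∂n| = 200 Pa / 376000 m = 5.32×10⁻⁴ Pa/m
Geostrophic balance (pressure-gradient force = Coriolis force):
V_g = (1/(fρ)) |∂P/∂n| = 5.32×10⁻⁴ / (8.98×10⁻⁵ × 1.26) = 4.70 m/s
Converting: 4.70 m/s × 3.6 = 16.9 km/h

16.9 km/h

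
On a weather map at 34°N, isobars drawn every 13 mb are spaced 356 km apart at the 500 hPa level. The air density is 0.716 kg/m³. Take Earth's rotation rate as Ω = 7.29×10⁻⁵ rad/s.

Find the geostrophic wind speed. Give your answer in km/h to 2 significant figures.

230 km/h

Coriolis parameter at 34°N:
f = 2Ω sin φ = 2 × 7.29×10⁻⁵ × sin 34° = 8.15×10⁻⁵ s⁻¹
Pressure gradient: |∂P/∂n| = 1300 Pa / 356000 m = 3.65×10⁻³ Pa/m
Geostrophic balance (pressure-gradient force = Coriolis force):
V_g = (1/(fρ)) |∂P/∂n| = 3.65×10⁻³ / (8.15×10⁻⁵ × 0.716) = 62.6 m/s
Converting: 62.6 m/s × 3.6 = 230 km/h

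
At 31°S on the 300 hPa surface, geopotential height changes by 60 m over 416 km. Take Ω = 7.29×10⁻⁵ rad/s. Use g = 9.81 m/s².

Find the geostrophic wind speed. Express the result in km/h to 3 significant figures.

Coriolis parameter at 31°S:
f = 2Ω sin φ = 2 × 7.29×10⁻⁵ × sin 31° = 7.51×10⁻⁵ s⁻¹
Height gradient: |∂Z/∂n| = 60 m / 416000 m = 1.44×10⁻⁴
On a pressure surface, geostrophic balance gives V_g = (g/f)|∂Z/∂n|:
V_g = 9.81 × 1.44×10⁻⁴ / 7.51×10⁻⁵ = 18.8 m/s
Converting: 18.8 m/s × 3.6 = 67.8 km/h

67.8 km/h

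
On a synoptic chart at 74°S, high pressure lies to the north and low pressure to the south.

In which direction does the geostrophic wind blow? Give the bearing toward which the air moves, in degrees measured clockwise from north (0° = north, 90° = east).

090°

The pressure-gradient force points toward the south (bearing 180°).
Geostrophic balance: in the Southern Hemisphere the Coriolis force deflects motion to the left, so the geostrophic wind blows 90° to the left of the pressure-gradient force (low pressure on the right).
Rotating 180° by 90° counterclockwise gives 090° — the wind blows toward the east.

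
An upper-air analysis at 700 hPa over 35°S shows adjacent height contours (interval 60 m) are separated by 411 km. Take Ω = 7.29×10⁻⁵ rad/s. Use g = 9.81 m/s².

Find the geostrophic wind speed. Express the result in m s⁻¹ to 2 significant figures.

Coriolis parameter at 35°S:
f = 2Ω sin φ = 2 × 7.29×10⁻⁵ × sin 35° = 8.36×10⁻⁵ s⁻¹
Height gradient: |∂Z/∂n| = 60 m / 411000 m = 1.46×10⁻⁴
On a pressure surface, geostrophic balance gives V_g = (g/f)|∂Z/∂n|:
V_g = 9.81 × 1.46×10⁻⁴ / 8.36×10⁻⁵ = 17.1 m/s

17 m s⁻¹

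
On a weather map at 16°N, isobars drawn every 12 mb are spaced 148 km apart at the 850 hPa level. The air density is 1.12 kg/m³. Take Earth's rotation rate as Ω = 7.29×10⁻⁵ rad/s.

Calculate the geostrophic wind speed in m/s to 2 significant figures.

Coriolis parameter at 16°N:
f = 2Ω sin φ = 2 × 7.29×10⁻⁵ × sin 16° = 4.02×10⁻⁵ s⁻¹
Pressure gradient: |∂P/∂n| = 1200 Pa / 148000 m = 8.11×10⁻³ Pa/m
Geostrophic balance (pressure-gradient force = Coriolis force):
V_g = (1/(fρ)) |∂P/∂n| = 8.11×10⁻³ / (4.02×10⁻⁵ × 1.12) = 180 m/s

180 m/s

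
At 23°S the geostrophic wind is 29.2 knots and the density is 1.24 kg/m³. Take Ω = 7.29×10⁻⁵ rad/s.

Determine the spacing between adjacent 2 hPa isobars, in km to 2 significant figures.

190 km

Coriolis parameter at 23°S:
f = 2Ω sin φ = 2 × 7.29×10⁻⁵ × sin 23° = 5.70×10⁻⁵ s⁻¹
Wind speed in SI: 29.2 knots = 15.0 m/s
Geostrophic balance rearranged: |∂P/∂n| = f ρ V_g
|∂P/∂n| = 5.70×10⁻⁵ × 1.24 × 15.0 = 1.06×10⁻³ Pa/m
Isobar spacing: Δn = ΔP/|∂P/∂n| = 200 Pa / 1.06×10⁻³ Pa/m = 188474 m ≈ 190 km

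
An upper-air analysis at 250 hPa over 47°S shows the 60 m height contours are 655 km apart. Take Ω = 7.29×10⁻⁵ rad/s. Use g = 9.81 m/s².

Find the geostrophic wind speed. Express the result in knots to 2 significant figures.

16 knots

Coriolis parameter at 47°S:
f = 2Ω sin φ = 2 × 7.29×10⁻⁵ × sin 47° = 1.07×10⁻⁴ s⁻¹
Height gradient: |∂Z/∂n| = 60 m / 655000 m = 9.16×10⁻⁵
On a pressure surface, geostrophic balance gives V_g = (g/f)|∂Z/∂n|:
V_g = 9.81 × 9.16×10⁻⁵ / 1.07×10⁻⁴ = 8.43 m/s
Converting: 8.43 m/s × 1.944 = 16 knots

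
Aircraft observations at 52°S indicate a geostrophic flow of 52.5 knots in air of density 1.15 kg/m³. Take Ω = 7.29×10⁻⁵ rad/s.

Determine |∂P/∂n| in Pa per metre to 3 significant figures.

Coriolis parameter at 52°S:
f = 2Ω sin φ = 2 × 7.29×10⁻⁵ × sin 52° = 1.15×10⁻⁴ s⁻¹
Wind speed in SI: 52.5 knots = 27.0 m/s
Geostrophic balance rearranged: |∂P/∂n| = f ρ V_g
|∂P/∂n| = 1.15×10⁻⁴ × 1.15 × 27.0 = 3.57×10⁻³ Pa/m

3.57×10⁻³ Pa/m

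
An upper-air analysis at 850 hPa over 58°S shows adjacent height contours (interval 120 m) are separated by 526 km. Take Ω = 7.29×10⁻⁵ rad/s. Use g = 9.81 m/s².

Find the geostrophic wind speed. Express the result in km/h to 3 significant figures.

65.2 km/h

Coriolis parameter at 58°S:
f = 2Ω sin φ = 2 × 7.29×10⁻⁵ × sin 58° = 1.24×10⁻⁴ s⁻¹
Height gradient: |∂Z/∂n| = 120 m / 526000 m = 2.28×10⁻⁴
On a pressure surface, geostrophic balance gives V_g = (g/f)|∂Z/∂n|:
V_g = 9.81 × 2.28×10⁻⁴ / 1.24×10⁻⁴ = 18.1 m/s
Converting: 18.1 m/s × 3.6 = 65.2 km/h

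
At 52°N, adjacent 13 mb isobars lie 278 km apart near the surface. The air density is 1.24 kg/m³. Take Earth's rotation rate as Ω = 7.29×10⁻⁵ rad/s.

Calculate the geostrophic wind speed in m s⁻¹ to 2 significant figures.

Coriolis parameter at 52°N:
f = 2Ω sin φ = 2 × 7.29×10⁻⁵ × sin 52° = 1.15×10⁻⁴ s⁻¹
Pressure gradient: |∂P/∂n| = 1300 Pa / 278000 m = 4.68×10⁻³ Pa/m
Geostrophic balance (pressure-gradient force = Coriolis force):
V_g = (1/(fρ)) |∂P/∂n| = 4.68×10⁻³ / (1.15×10⁻⁴ × 1.24) = 32.8 m/s

33 m s⁻¹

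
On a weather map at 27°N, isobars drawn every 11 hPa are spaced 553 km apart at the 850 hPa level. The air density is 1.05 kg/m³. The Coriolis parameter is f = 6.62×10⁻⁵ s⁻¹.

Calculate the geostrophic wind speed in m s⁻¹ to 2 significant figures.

29 m s⁻¹

Pressure gradient: |∂P/∂n| = 1100 Pa / 553000 m = 1.99×10⁻³ Pa/m
Geostrophic balance (pressure-gradient force = Coriolis force):
V_g = (1/(fρ)) |∂P/∂n| = 1.99×10⁻³ / (6.62×10⁻⁵ × 1.05) = 28.6 m/s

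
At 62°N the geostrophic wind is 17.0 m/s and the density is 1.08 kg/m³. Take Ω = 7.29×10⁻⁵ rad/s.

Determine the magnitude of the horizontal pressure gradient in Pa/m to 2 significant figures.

2.4×10⁻³ Pa/m

Coriolis parameter at 62°N:
f = 2Ω sin φ = 2 × 7.29×10⁻⁵ × sin 62° = 1.29×10⁻⁴ s⁻¹
Geostrophic balance rearranged: |∂P/∂n| = f ρ V_g
|∂P/∂n| = 1.29×10⁻⁴ × 1.08 × 17.0 = 2.36×10⁻³ Pa/m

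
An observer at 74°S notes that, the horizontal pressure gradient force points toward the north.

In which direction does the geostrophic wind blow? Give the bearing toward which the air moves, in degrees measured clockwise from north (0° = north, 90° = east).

The pressure-gradient force points toward the north (bearing 000°).
Geostrophic balance: in the Southern Hemisphere the Coriolis force deflects motion to the left, so the geostrophic wind blows 90° to the left of the pressure-gradient force (low pressure on the right).
Rotating 000° by 90° counterclockwise gives 270° — the wind blows toward the west.

270°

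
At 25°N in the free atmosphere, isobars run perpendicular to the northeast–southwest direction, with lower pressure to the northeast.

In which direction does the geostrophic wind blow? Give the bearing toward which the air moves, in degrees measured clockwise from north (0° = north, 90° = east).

The pressure-gradient force points toward the northeast (bearing 045°).
Geostrophic balance: in the Northern Hemisphere the Coriolis force deflects motion to the right, so the geostrophic wind blows 90° to the right of the pressure-gradient force (low pressure on the left).
Rotating 045° by 90° clockwise gives 135° — the wind blows toward the southeast.

135°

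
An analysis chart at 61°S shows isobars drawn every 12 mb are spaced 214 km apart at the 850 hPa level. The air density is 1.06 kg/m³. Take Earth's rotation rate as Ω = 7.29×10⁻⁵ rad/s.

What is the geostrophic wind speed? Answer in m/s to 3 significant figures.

Coriolis parameter at 61°S:
f = 2Ω sin φ = 2 × 7.29×10⁻⁵ × sin 61° = 1.28×10⁻⁴ s⁻¹
Pressure gradient: |∂P/∂n| = 1200 Pa / 214000 m = 5.61×10⁻³ Pa/m
Geostrophic balance (pressure-gradient force = Coriolis force):
V_g = (1/(fρ)) |∂P/∂n| = 5.61×10⁻³ / (1.28×10⁻⁴ × 1.06) = 41.5 m/s

41.5 m/s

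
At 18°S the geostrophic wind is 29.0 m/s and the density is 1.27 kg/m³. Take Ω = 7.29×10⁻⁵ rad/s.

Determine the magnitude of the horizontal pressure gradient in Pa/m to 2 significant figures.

Coriolis parameter at 18°S:
f = 2Ω sin φ = 2 × 7.29×10⁻⁵ × sin 18° = 4.51×10⁻⁵ s⁻¹
Geostrophic balance rearranged: |∂P/∂n| = f ρ V_g
|∂P/∂n| = 4.51×10⁻⁵ × 1.27 × 29.0 = 1.66×10⁻³ Pa/m

1.7×10⁻³ Pa/m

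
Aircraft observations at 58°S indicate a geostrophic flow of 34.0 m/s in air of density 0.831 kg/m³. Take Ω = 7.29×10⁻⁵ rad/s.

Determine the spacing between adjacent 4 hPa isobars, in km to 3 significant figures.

114 km

Coriolis parameter at 58°S:
f = 2Ω sin φ = 2 × 7.29×10⁻⁵ × sin 58° = 1.24×10⁻⁴ s⁻¹
Geostrophic balance rearranged: |∂P/∂n| = f ρ V_g
|∂P/∂n| = 1.24×10⁻⁴ × 0.831 × 34.0 = 3.49×10⁻³ Pa/m
Isobar spacing: Δn = ΔP/|∂P/∂n| = 400 Pa / 3.49×10⁻³ Pa/m = 114499 m ≈ 114 km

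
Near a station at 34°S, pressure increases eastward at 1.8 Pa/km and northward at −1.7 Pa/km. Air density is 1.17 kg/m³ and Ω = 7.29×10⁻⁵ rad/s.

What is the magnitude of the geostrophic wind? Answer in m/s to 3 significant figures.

26.0 m/s

Coriolis parameter at 34°S:
f = 2Ω sin φ = 2 × 7.29×10⁻⁵ × sin 34° = 8.15×10⁻⁵ s⁻¹
In the Southern Hemisphere f is negative: f = −8.15×10⁻⁵ s⁻¹.
Component geostrophic relations (x east, y north):
u_g = −(1/(fρ)) ∂P/∂y,  v_g = (1/(fρ)) ∂P/∂x
u_g = −(−1.7×10⁻³)/(−8.15×10⁻⁵ × 1.17) = −17.8 m/s;  v_g = (1.8×10⁻³)/(−8.15×10⁻⁵ × 1.17) = −18.9 m/s
|V_g| = √(u_g² + v_g²) = 26.0 m/s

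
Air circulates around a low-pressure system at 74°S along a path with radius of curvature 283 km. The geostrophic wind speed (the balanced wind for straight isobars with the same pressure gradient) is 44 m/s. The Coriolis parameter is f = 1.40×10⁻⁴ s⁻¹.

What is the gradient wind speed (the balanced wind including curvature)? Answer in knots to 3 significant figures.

Around a low, centrifugal force acts outward with Coriolis, so pressure-gradient force balances both:
(1/ρ)|∂P/∂n| = fV + V²/R  →  V² + fR·V − fR·V_g = 0
With fR = 1.40×10⁻⁴ × 283×10³ m = 39.6 m/s:
V = [−fR + √((fR)² + 4 fR V_g)]/2 = [−39.6 + √(39.6² + 4×39.6×44)]/2 = 26.4 m/s
Subgeostrophic (V < V_g = 44 m/s), as expected around a low.
Converting: 26.4 m/s × 1.944 = 51.3 knots

51.3 knots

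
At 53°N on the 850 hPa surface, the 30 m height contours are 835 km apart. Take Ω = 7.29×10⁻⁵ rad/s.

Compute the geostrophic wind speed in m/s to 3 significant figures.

Coriolis parameter at 53°N:
f = 2Ω sin φ = 2 × 7.29×10⁻⁵ × sin 53° = 1.16×10⁻⁴ s⁻¹
Height gradient: |∂Z/∂n| = 30 m / 835000 m = 3.59×10⁻⁵
On a pressure surface, geostrophic balance gives V_g = (g/f)|∂Z/∂n|:
V_g = 9.81 × 3.59×10⁻⁵ / 1.16×10⁻⁴ = 3.03 m/s

3.03 m/s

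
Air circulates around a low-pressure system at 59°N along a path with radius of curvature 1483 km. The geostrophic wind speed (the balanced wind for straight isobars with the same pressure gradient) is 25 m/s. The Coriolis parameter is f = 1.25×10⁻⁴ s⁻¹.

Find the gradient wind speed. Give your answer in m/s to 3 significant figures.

22.3 m/s

Around a low, centrifugal force acts outward with Coriolis, so pressure-gradient force balances both:
(1/ρ)|∂P/∂n| = fV + V²/R  →  V² + fR·V − fR·V_g = 0
With fR = 1.25×10⁻⁴ × 1483×10³ m = 185 m/s:
V = [−fR + √((fR)² + 4 fR V_g)]/2 = [−185 + √(185² + 4×185×25)]/2 = 22.3 m/s
Subgeostrophic (V < V_g = 25 m/s), as expected around a low.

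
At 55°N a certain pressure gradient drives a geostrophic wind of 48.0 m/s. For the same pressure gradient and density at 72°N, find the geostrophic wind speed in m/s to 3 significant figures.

With the same pressure gradient and density, V_g ∝ 1/f ∝ 1/sin φ.
V₂ = V₁ · sin φ₁ / sin φ₂ = 48.0 × sin 55° / sin 72°
V₂ = 48.0 × 0.8192/0.9511 = 41.3 m/s

41.3 m/s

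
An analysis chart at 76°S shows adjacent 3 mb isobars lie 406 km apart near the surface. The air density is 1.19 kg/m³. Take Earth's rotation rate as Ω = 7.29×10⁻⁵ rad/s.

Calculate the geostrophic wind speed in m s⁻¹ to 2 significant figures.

Coriolis parameter at 76°S:
f = 2Ω sin φ = 2 × 7.29×10⁻⁵ × sin 76° = 1.41×10⁻⁴ s⁻¹
Pressure gradient: |∂P/∂n| = 300 Pa / 406000 m = 7.39×10⁻⁴ Pa/m
Geostrophic balance (pressure-gradient force = Coriolis force):
V_g = (1/(fρ)) |∂P/∂n| = 7.39×10⁻⁴ / (1.41×10⁻⁴ × 1.19) = 4.39 m/s

4.4 m s⁻¹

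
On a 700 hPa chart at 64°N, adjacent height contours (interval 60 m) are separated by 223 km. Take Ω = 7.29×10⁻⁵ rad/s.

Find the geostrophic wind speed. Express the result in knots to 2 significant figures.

Coriolis parameter at 64°N:
f = 2Ω sin φ = 2 × 7.29×10⁻⁵ × sin 64° = 1.31×10⁻⁴ s⁻¹
Height gradient: |∂Z/∂n| = 60 m / 223000 m = 2.69×10⁻⁴
On a pressure surface, geostrophic balance gives V_g = (g/f)|∂Z/∂n|:
V_g = 9.81 × 2.69×10⁻⁴ / 1.31×10⁻⁴ = 20.1 m/s
Converting: 20.1 m/s × 1.944 = 39 knots

39 knots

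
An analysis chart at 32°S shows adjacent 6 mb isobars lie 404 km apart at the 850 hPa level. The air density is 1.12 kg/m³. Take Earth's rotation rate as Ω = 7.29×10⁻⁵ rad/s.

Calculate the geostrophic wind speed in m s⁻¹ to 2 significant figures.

Coriolis parameter at 32°S:
f = 2Ω sin φ = 2 × 7.29×10⁻⁵ × sin 32° = 7.73×10⁻⁵ s⁻¹
Pressure gradient: |∂P/∂n| = 600 Pa / 404000 m = 1.49×10⁻³ Pa/m
Geostrophic balance (pressure-gradient force = Coriolis force):
V_g = (1/(fρ)) |∂P/∂n| = 1.49×10⁻³ / (7.73×10⁻⁵ × 1.12) = 17.2 m/s

17 m s⁻¹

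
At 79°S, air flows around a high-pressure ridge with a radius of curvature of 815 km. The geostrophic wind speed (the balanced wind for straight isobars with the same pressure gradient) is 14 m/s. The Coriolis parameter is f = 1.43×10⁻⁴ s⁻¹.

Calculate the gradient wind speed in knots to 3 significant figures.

31.6 knots

Around a high, pressure-gradient force acts outward with centrifugal, so Coriolis balances both:
fV = (1/ρ)|∂P/∂n| + V²/R  →  V² − fR·V + fR·V_g = 0
With fR = 1.43×10⁻⁴ × 815×10³ m = 117 m/s:
V = [fR − √((fR)² − 4 fR V_g)]/2 = [117 − √(117² − 4×117×14)]/2 = 16.3 m/s
Supergeostrophic (V > V_g = 14 m/s), as expected around a high.
Converting: 16.3 m/s × 1.944 = 31.6 knots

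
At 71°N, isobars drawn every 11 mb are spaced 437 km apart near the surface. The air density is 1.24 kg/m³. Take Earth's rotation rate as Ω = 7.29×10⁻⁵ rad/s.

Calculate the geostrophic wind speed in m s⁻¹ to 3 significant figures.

Coriolis parameter at 71°N:
f = 2Ω sin φ = 2 × 7.29×10⁻⁵ × sin 71° = 1.38×10⁻⁴ s⁻¹
Pressure gradient: |∂P/∂n| = 1100 Pa / 437000 m = 2.52×10⁻³ Pa/m
Geostrophic balance (pressure-gradient force = Coriolis force):
V_g = (1/(fρ)) |∂P/∂n| = 2.52×10⁻³ / (1.38×10⁻⁴ × 1.24) = 14.7 m/s

14.7 m s⁻¹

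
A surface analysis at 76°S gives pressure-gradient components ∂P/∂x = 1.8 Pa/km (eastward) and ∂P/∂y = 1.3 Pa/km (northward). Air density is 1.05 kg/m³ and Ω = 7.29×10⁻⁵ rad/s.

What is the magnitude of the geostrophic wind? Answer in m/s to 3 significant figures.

14.9 m/s

Coriolis parameter at 76°S:
f = 2Ω sin φ = 2 × 7.29×10⁻⁵ × sin 76° = 1.41×10⁻⁴ s⁻¹
In the Southern Hemisphere f is negative: f = −1.41×10⁻⁴ s⁻¹.
Component geostrophic relations (x east, y north):
u_g = −(1/(fρ)) ∂P/∂y,  v_g = (1/(fρ)) ∂P/∂x
u_g = −(1.3×10⁻³)/(−1.41×10⁻⁴ × 1.05) = 8.75 m/s;  v_g = (1.8×10⁻³)/(−1.41×10⁻⁴ × 1.05) = −12.1 m/s
|V_g| = √(u_g² + v_g²) = 14.9 m/s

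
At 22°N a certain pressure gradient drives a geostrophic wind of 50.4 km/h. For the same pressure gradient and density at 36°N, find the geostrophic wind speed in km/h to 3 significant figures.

With the same pressure gradient and density, V_g ∝ 1/f ∝ 1/sin φ.
V₂ = V₁ · sin φ₁ / sin φ₂ = 50.4 × sin 22° / sin 36°
V₂ = 50.4 × 0.3746/0.5878 = 32.1 km/h

32.1 km/h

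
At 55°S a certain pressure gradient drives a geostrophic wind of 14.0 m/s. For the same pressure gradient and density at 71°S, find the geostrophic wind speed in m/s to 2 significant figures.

With the same pressure gradient and density, V_g ∝ 1/f ∝ 1/sin φ.
V₂ = V₁ · sin φ₁ / sin φ₂ = 14.0 × sin 55° / sin 71°
V₂ = 14.0 × 0.8192/0.9455 = 12 m/s

12 m/s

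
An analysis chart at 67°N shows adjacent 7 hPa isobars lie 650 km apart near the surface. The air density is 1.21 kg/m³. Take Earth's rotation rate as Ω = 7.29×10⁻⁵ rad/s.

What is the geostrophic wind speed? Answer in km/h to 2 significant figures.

Coriolis parameter at 67°N:
f = 2Ω sin φ = 2 × 7.29×10⁻⁵ × sin 67° = 1.34×10⁻⁴ s⁻¹
Pressure gradient: |∂P/∂n| = 700 Pa / 650000 m = 1.08×10⁻³ Pa/m
Geostrophic balance (pressure-gradient force = Coriolis force):
V_g = (1/(fρ)) |∂P/∂n| = 1.08×10⁻³ / (1.34×10⁻⁴ × 1.21) = 6.63 m/s
Converting: 6.63 m/s × 3.6 = 24 km/h

24 km/h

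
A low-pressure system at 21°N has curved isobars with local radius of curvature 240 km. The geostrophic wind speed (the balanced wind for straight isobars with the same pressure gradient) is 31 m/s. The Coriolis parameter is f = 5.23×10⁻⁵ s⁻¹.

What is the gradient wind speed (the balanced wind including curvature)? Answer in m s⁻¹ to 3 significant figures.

Around a low, centrifugal force acts outward with Coriolis, so pressure-gradient force balances both:
(1/ρ)|∂P/∂n| = fV + V²/R  →  V² + fR·V − fR·V_g = 0
With fR = 5.23×10⁻⁵ × 240×10³ m = 12.6 m/s:
V = [−fR + √((fR)² + 4 fR V_g)]/2 = [−12.6 + √(12.6² + 4×12.6×31)]/2 = 14.4 m/s
Subgeostrophic (V < V_g = 31 m/s), as expected around a low.

14.4 m s⁻¹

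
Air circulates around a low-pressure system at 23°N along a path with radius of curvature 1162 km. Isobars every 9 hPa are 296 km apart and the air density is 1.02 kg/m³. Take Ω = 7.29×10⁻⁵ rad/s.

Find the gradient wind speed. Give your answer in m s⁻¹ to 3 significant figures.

34.4 m s⁻¹

Coriolis parameter at 23°N:
f = 2Ω sin φ = 2 × 7.29×10⁻⁵ × sin 23° = 5.70×10⁻⁵ s⁻¹
Pressure gradient: |∂P/∂n| = 900 Pa / 296000 m = 3.04×10⁻³ Pa/m
Geostrophic speed: V_g = |∂P/∂n|/(fρ) = 3.04×10⁻³/(5.70×10⁻⁵ × 1.02) = 52.3 m/s
Around a low, centrifugal force acts outward with Coriolis, so pressure-gradient force balances both:
(1/ρ)|∂P/∂n| = fV + V²/R  →  V² + fR·V − fR·V_g = 0
With fR = 5.70×10⁻⁵ × 1162×10³ m = 66.2 m/s:
V = [−fR + √((fR)² + 4 fR V_g)]/2 = [−66.2 + √(66.2² + 4×66.2×52.3)]/2 = 34.4 m/s
Subgeostrophic (V < V_g = 52.3 m/s), as expected around a low.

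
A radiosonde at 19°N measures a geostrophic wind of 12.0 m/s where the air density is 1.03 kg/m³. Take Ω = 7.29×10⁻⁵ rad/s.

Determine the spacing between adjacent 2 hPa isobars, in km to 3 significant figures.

341 km

Coriolis parameter at 19°N:
f = 2Ω sin φ = 2 × 7.29×10⁻⁵ × sin 19° = 4.75×10⁻⁵ s⁻¹
Geostrophic balance rearranged: |∂P/∂n| = f ρ V_g
|∂P/∂n| = 4.75×10⁻⁵ × 1.03 × 12.0 = 5.87×10⁻⁴ Pa/m
Isobar spacing: Δn = ΔP/|∂P/∂n| = 200 Pa / 5.87×10⁻⁴ Pa/m = 340888 m ≈ 341 km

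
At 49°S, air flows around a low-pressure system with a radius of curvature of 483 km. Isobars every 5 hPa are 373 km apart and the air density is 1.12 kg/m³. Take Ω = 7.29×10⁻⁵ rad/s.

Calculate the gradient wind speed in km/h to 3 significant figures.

Coriolis parameter at 49°S:
f = 2Ω sin φ = 2 × 7.29×10⁻⁵ × sin 49° = 1.10×10⁻⁴ s⁻¹
Pressure gradient: |∂P/∂n| = 500 Pa / 373000 m = 1.34×10⁻³ Pa/m
Geostrophic speed: V_g = |∂P/∂n|/(fρ) = 1.34×10⁻³/(1.10×10⁻⁴ × 1.12) = 10.9 m/s
Around a low, centrifugal force acts outward with Coriolis, so pressure-gradient force balances both:
(1/ρ)|∂P/∂n| = fV + V²/R  →  V² + fR·V − fR·V_g = 0
With fR = 1.10×10⁻⁴ × 483×10³ m = 53.1 m/s:
V = [−fR + √((fR)² + 4 fR V_g)]/2 = [−53.1 + √(53.1² + 4×53.1×10.9)]/2 = 9.26 m/s
Subgeostrophic (V < V_g = 10.9 m/s), as expected around a low.
Converting: 9.26 m/s × 3.6 = 33.3 km/h

33.3 km/h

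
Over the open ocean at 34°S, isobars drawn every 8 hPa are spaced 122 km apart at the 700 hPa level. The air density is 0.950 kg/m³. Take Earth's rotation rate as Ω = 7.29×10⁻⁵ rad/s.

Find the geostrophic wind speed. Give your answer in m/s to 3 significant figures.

Coriolis parameter at 34°S:
f = 2Ω sin φ = 2 × 7.29×10⁻⁵ × sin 34° = 8.15×10⁻⁵ s⁻¹
Pressure gradient: |∂P/∂n| = 800 Pa / 122000 m = 6.56×10⁻³ Pa/m
Geostrophic balance (pressure-gradient force = Coriolis force):
V_g = (1/(fρ)) |∂P/∂n| = 6.56×10⁻³ / (8.15×10⁻⁵ × 0.950) = 84.7 m/s

84.7 m/s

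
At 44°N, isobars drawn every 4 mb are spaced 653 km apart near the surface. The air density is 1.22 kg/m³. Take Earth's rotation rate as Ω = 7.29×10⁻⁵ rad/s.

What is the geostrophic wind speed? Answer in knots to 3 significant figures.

Coriolis parameter at 44°N:
f = 2Ω sin φ = 2 × 7.29×10⁻⁵ × sin 44° = 1.01×10⁻⁴ s⁻¹
Pressure gradient: |∂P/∂n| = 400 Pa / 653000 m = 6.13×10⁻⁴ Pa/m
Geostrophic balance (pressure-gradient force = Coriolis force):
V_g = (1/(fρ)) |∂P/∂n| = 6.13×10⁻⁴ / (1.01×10⁻⁴ × 1.22) = 4.96 m/s
Converting: 4.96 m/s × 1.944 = 9.64 knots

9.64 knots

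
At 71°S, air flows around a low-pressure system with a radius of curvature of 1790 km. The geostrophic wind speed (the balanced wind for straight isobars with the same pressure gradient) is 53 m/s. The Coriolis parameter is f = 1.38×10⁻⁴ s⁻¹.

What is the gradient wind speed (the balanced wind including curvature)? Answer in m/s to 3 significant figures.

Around a low, centrifugal force acts outward with Coriolis, so pressure-gradient force balances both:
(1/ρ)|∂P/∂n| = fV + V²/R  →  V² + fR·V − fR·V_g = 0
With fR = 1.38×10⁻⁴ × 1790×10³ m = 247 m/s:
V = [−fR + √((fR)² + 4 fR V_g)]/2 = [−247 + √(247² + 4×247×53)]/2 = 44.9 m/s
Subgeostrophic (V < V_g = 53 m/s), as expected around a low.

44.9 m/s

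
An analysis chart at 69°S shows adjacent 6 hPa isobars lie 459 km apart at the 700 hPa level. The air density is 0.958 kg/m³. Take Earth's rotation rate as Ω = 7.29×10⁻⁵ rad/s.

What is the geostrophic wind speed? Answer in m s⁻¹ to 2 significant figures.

Coriolis parameter at 69°S:
f = 2Ω sin φ = 2 × 7.29×10⁻⁵ × sin 69° = 1.36×10⁻⁴ s⁻¹
Pressure gradient: |∂P/∂n| = 600 Pa / 459000 m = 1.31×10⁻³ Pa/m
Geostrophic balance (pressure-gradient force = Coriolis force):
V_g = (1/(fρ)) |∂P/∂n| = 1.31×10⁻³ / (1.36×10⁻⁴ × 0.958) = 10.0 m/s

10 m s⁻¹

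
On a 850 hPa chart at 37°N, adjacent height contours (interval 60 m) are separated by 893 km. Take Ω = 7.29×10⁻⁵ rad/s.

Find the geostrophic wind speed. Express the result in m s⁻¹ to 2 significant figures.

7.5 m s⁻¹

Coriolis parameter at 37°N:
f = 2Ω sin φ = 2 × 7.29×10⁻⁵ × sin 37° = 8.77×10⁻⁵ s⁻¹
Height gradient: |∂Z/∂n| = 60 m / 893000 m = 6.72×10⁻⁵
On a pressure surface, geostrophic balance gives V_g = (g/f)|∂Z/∂n|:
V_g = 9.81 × 6.72×10⁻⁵ / 8.77×10⁻⁵ = 7.51 m/s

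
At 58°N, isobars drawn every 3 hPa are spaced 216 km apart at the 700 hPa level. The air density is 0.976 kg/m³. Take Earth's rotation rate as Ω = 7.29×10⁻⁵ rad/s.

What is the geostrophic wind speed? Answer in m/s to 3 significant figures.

11.5 m/s

Coriolis parameter at 58°N:
f = 2Ω sin φ = 2 × 7.29×10⁻⁵ × sin 58° = 1.24×10⁻⁴ s⁻¹
Pressure gradient: |∂P/∂n| = 300 Pa / 216000 m = 1.39×10⁻³ Pa/m
Geostrophic balance (pressure-gradient force = Coriolis force):
V_g = (1/(fρ)) |∂P/∂n| = 1.39×10⁻³ / (1.24×10⁻⁴ × 0.976) = 11.5 m/s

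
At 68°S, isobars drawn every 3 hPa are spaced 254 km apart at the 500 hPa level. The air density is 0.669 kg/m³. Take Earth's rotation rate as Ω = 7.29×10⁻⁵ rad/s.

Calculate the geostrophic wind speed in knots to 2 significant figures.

25 knots

Coriolis parameter at 68°S:
f = 2Ω sin φ = 2 × 7.29×10⁻⁵ × sin 68° = 1.35×10⁻⁴ s⁻¹
Pressure gradient: |∂P/∂n| = 300 Pa / 254000 m = 1.18×10⁻³ Pa/m
Geostrophic balance (pressure-gradient force = Coriolis force):
V_g = (1/(fρ)) |∂P/∂n| = 1.18×10⁻³ / (1.35×10⁻⁴ × 0.669) = 13.1 m/s
Converting: 13.1 m/s × 1.944 = 25 knots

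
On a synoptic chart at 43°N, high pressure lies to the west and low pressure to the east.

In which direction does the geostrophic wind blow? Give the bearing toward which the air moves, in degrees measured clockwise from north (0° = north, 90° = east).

The pressure-gradient force points toward the east (bearing 090°).
Geostrophic balance: in the Northern Hemisphere the Coriolis force deflects motion to the right, so the geostrophic wind blows 90° to the right of the pressure-gradient force (low pressure on the left).
Rotating 090° by 90° clockwise gives 180° — the wind blows toward the south.

180°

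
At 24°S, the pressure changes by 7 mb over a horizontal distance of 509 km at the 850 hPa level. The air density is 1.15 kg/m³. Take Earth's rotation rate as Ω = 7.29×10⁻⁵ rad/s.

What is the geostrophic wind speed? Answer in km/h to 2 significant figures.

73 km/h

Coriolis parameter at 24°S:
f = 2Ω sin φ = 2 × 7.29×10⁻⁵ × sin 24° = 5.93×10⁻⁵ s⁻¹
Pressure gradient: |∂P/∂n| = 700 Pa / 509000 m = 1.38×10⁻³ Pa/m
Geostrophic balance (pressure-gradient force = Coriolis force):
V_g = (1/(fρ)) |∂P/∂n| = 1.38×10⁻³ / (5.93×10⁻⁵ × 1.15) = 20.2 m/s
Converting: 20.2 m/s × 3.6 = 73 km/h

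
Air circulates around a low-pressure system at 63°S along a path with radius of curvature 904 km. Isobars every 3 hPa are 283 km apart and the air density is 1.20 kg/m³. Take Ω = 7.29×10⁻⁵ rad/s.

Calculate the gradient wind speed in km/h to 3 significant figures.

23.2 km/h

Coriolis parameter at 63°S:
f = 2Ω sin φ = 2 × 7.29×10⁻⁵ × sin 63° = 1.30×10⁻⁴ s⁻¹
Pressure gradient: |∂P/∂n| = 300 Pa / 283000 m = 1.06×10⁻³ Pa/m
Geostrophic speed: V_g = |∂P/∂n|/(fρ) = 1.06×10⁻³/(1.30×10⁻⁴ × 1.20) = 6.80 m/s
Around a low, centrifugal force acts outward with Coriolis, so pressure-gradient force balances both:
(1/ρ)|∂P/∂n| = fV + V²/R  →  V² + fR·V − fR·V_g = 0
With fR = 1.30×10⁻⁴ × 904×10³ m = 117 m/s:
V = [−fR + √((fR)² + 4 fR V_g)]/2 = [−117 + √(117² + 4×117×6.8)]/2 = 6.45 m/s
Subgeostrophic (V < V_g = 6.8 m/s), as expected around a low.
Converting: 6.45 m/s × 3.6 = 23.2 km/h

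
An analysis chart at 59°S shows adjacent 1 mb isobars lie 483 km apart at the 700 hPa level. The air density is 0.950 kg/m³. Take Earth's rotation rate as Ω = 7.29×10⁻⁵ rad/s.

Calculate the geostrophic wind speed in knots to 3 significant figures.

3.39 knots

Coriolis parameter at 59°S:
f = 2Ω sin φ = 2 × 7.29×10⁻⁵ × sin 59° = 1.25×10⁻⁴ s⁻¹
Pressure gradient: |∂P/∂n| = 100 Pa / 483000 m = 2.07×10⁻⁴ Pa/m
Geostrophic balance (pressure-gradient force = Coriolis force):
V_g = (1/(fρ)) |∂P/∂n| = 2.07×10⁻⁴ / (1.25×10⁻⁴ × 0.950) = 1.74 m/s
Converting: 1.74 m/s × 1.944 = 3.39 knots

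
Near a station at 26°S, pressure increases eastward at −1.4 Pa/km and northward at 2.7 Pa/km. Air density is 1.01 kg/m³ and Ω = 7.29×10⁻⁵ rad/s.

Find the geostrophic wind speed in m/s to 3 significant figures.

Coriolis parameter at 26°S:
f = 2Ω sin φ = 2 × 7.29×10⁻⁵ × sin 26° = 6.39×10⁻⁵ s⁻¹
In the Southern Hemisphere f is negative: f = −6.39×10⁻⁵ s⁻¹.
Component geostrophic relations (x east, y north):
u_g = −(1/(fρ)) ∂P/∂y,  v_g = (1/(fρ)) ∂P/∂x
u_g = −(2.7×10⁻³)/(−6.39×10⁻⁵ × 1.01) = 41.8 m/s;  v_g = (−1.4×10⁻³)/(−6.39×10⁻⁵ × 1.01) = 21.7 m/s
|V_g| = √(u_g² + v_g²) = 47.1 m/s

47.1 m/s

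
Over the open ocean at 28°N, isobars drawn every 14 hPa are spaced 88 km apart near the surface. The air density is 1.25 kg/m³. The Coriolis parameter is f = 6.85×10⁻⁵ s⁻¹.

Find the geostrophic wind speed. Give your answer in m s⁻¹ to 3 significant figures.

Pressure gradient: |∂P/∂n| = 1400 Pa / 88000 m = 1.59×10⁻² Pa/m
Geostrophic balance (pressure-gradient force = Coriolis force):
V_g = (1/(fρ)) |∂P/∂n| = 1.59×10⁻² / (6.85×10⁻⁵ × 1.25) = 186 m/s

186 m s⁻¹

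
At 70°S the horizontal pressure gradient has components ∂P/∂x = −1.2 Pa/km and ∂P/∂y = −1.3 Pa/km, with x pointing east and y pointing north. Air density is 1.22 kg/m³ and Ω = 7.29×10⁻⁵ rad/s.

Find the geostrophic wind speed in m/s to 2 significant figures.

11 m/s

Coriolis parameter at 70°S:
f = 2Ω sin φ = 2 × 7.29×10⁻⁵ × sin 70° = 1.37×10⁻⁴ s⁻¹
In the Southern Hemisphere f is negative: f = −1.37×10⁻⁴ s⁻¹.
Component geostrophic relations (x east, y north):
u_g = −(1/(fρ)) ∂P/∂y,  v_g = (1/(fρ)) ∂P/∂x
u_g = −(−1.3×10⁻³)/(−1.37×10⁻⁴ × 1.22) = −7.78 m/s;  v_g = (−1.2×10⁻³)/(−1.37×10⁻⁴ × 1.22) = 7.18 m/s
|V_g| = √(u_g² + v_g²) = 10.6 m/s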